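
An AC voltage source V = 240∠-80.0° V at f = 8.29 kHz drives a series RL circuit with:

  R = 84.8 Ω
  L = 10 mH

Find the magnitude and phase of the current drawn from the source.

Step 1 — Angular frequency: ω = 2π·f = 2π·8290 = 5.209e+04 rad/s.
Step 2 — Component impedances:
  R: Z = R = 84.8 Ω
  L: Z = jωL = j·5.209e+04·0.01 = 0 + j520.9 Ω
Step 3 — Series combination: Z_total = R + L = 84.8 + j520.9 Ω = 527.7∠80.8° Ω.
Step 4 — Source phasor: V = 240∠-80.0° V = 41.68 - j236.4 V.
Step 5 — Ohm's law: I = V / Z_total = (41.68 - j236.4) / (84.8 + j520.9) = -0.4294 - j0.1499 A.
Step 6 — Convert to polar: |I| = 0.4548 A, ∠I = -160.8°.

I = 0.4548∠-160.8° A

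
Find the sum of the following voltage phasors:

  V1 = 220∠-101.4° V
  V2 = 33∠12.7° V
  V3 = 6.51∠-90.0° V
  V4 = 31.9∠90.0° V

Step 1 — Convert each phasor to rectangular form:
  V1 = 220·(cos(-101.4°) + j·sin(-101.4°)) = -43.48 - j215.7 V
  V2 = 33·(cos(12.7°) + j·sin(12.7°)) = 32.19 + j7.255 V
  V3 = 6.51·(cos(-90.0°) + j·sin(-90.0°)) = 0 - j6.51 V
  V4 = 31.9·(cos(90.0°) + j·sin(90.0°)) = 0 + j31.9 V
Step 2 — Sum components: V_total = -11.29 - j183 V.
Step 3 — Convert to polar: |V_total| = 183.4 V, ∠V_total = -93.5°.

V_total = 183.4∠-93.5° V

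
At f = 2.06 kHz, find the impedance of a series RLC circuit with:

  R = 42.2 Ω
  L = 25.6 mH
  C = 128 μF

Step 1 — Angular frequency: ω = 2π·f = 2π·2060 = 1.294e+04 rad/s.
Step 2 — Component impedances:
  R: Z = R = 42.2 Ω
  L: Z = jωL = j·1.294e+04·0.0256 = 0 + j331.4 Ω
  C: Z = 1/(jωC) = -j/(ω·C) = 0 - j0.6036 Ω
Step 3 — Series combination: Z_total = R + L + C = 42.2 + j330.7 Ω = 333.4∠82.7° Ω.

Z = 42.2 + j330.7 Ω = 333.4∠82.7° Ω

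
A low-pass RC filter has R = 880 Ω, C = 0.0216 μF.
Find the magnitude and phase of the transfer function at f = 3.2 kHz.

Step 1 — Angular frequency: ω = 2π·3200 = 2.011e+04 rad/s.
Step 2 — Transfer function: H(jω) = 1/(1 + jωRC).
Step 3 — Denominator: 1 + jωRC = 1 + j·2.011e+04·880·2.16e-08 = 1 + j0.3822.
Step 4 — H = 0.8726 - j0.3335.
Step 5 — Magnitude: |H| = 0.9341 (-0.6 dB); phase: φ = -20.9°.

|H| = 0.9341 (-0.6 dB), φ = -20.9°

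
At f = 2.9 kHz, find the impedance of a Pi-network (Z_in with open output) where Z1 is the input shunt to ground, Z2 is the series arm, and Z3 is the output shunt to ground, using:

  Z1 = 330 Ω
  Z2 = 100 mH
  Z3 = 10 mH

Step 1 — Angular frequency: ω = 2π·f = 2π·2900 = 1.822e+04 rad/s.
Step 2 — Component impedances:
  Z1: Z = R = 330 Ω
  Z2: Z = jωL = j·1.822e+04·0.1 = 0 + j1822 Ω
  Z3: Z = jωL = j·1.822e+04·0.01 = 0 + j182.2 Ω
Step 3 — With open output, the series arm Z2 and the output shunt Z3 appear in series to ground: Z2 + Z3 = 0 + j2004 Ω.
Step 4 — Parallel with input shunt Z1: Z_in = Z1 || (Z2 + Z3) = 321.3 + j52.9 Ω = 325.6∠9.3° Ω.

Z = 321.3 + j52.9 Ω = 325.6∠9.3° Ω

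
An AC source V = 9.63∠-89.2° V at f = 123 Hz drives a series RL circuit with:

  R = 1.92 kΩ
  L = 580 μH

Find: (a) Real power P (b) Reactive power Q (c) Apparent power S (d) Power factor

Step 1 — Angular frequency: ω = 2π·f = 2π·123 = 772.8 rad/s.
Step 2 — Component impedances:
  R: Z = R = 1920 Ω
  L: Z = jωL = j·772.8·0.00058 = 0 + j0.4482 Ω
Step 3 — Series combination: Z_total = R + L = 1920 + j0.4482 Ω = 1920∠0.0° Ω.
Step 4 — Source phasor: V = 9.63∠-89.2° V = 0.1345 - j9.629 V.
Step 5 — Current: I = V / Z = 6.886e-05 - j0.005015 A = 0.005016∠-89.2° A.
Step 6 — Complex power: S = V·I* = 0.0483 + j1.128e-05 VA.
Step 7 — Real power: P = Re(S) = 0.0483 W.
Step 8 — Reactive power: Q = Im(S) = 1.128e-05 VAR.
Step 9 — Apparent power: |S| = 0.0483 VA.
Step 10 — Power factor: PF = P/|S| = 1 (lagging).

(a) P = 0.0483 W  (b) Q = 1.128e-05 VAR  (c) S = 0.0483 VA  (d) PF = 1 (lagging)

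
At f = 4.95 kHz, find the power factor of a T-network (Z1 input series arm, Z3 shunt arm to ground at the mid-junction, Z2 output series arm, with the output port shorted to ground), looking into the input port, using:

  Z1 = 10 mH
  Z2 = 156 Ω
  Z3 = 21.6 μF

Step 1 — Angular frequency: ω = 2π·f = 2π·4950 = 3.11e+04 rad/s.
Step 2 — Component impedances:
  Z1: Z = jωL = j·3.11e+04·0.01 = 0 + j311 Ω
  Z2: Z = R = 156 Ω
  Z3: Z = 1/(jωC) = -j/(ω·C) = 0 - j1.489 Ω
Step 3 — With the output port shorted to ground, the output series arm Z2 runs from the junction to ground; the shunt arm Z3 also runs from the junction to ground. They appear in parallel: Z3 || Z2 = 0.0142 - j1.488 Ω.
Step 4 — Series with input arm Z1: Z_in = Z1 + (Z3 || Z2) = 0.0142 + j309.5 Ω = 309.5∠90.0° Ω.
Step 5 — Power factor: PF = cos(φ) = Re(Z)/|Z| = 0.0142/309.5 = 4.588e-05.
Step 6 — Type: Im(Z) = 309.5 ⇒ lagging (phase φ = 90.0°).

PF = 4.588e-05 (lagging, φ = 90.0°)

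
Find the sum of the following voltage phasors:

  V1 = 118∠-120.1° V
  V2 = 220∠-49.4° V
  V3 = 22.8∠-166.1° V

Step 1 — Convert each phasor to rectangular form:
  V1 = 118·(cos(-120.1°) + j·sin(-120.1°)) = -59.18 - j102.1 V
  V2 = 220·(cos(-49.4°) + j·sin(-49.4°)) = 143.2 - j167 V
  V3 = 22.8·(cos(-166.1°) + j·sin(-166.1°)) = -22.13 - j5.477 V
Step 2 — Sum components: V_total = 61.86 - j274.6 V.
Step 3 — Convert to polar: |V_total| = 281.5 V, ∠V_total = -77.3°.

V_total = 281.5∠-77.3° V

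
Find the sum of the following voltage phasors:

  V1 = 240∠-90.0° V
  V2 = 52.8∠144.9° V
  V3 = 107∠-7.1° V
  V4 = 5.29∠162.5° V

Step 1 — Convert each phasor to rectangular form:
  V1 = 240·(cos(-90.0°) + j·sin(-90.0°)) = 0 - j240 V
  V2 = 52.8·(cos(144.9°) + j·sin(144.9°)) = -43.2 + j30.36 V
  V3 = 107·(cos(-7.1°) + j·sin(-7.1°)) = 106.2 - j13.23 V
  V4 = 5.29·(cos(162.5°) + j·sin(162.5°)) = -5.045 + j1.591 V
Step 2 — Sum components: V_total = 57.94 - j221.3 V.
Step 3 — Convert to polar: |V_total| = 228.7 V, ∠V_total = -75.3°.

V_total = 228.7∠-75.3° V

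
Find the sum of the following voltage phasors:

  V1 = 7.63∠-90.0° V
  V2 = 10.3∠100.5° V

Step 1 — Convert each phasor to rectangular form:
  V1 = 7.63·(cos(-90.0°) + j·sin(-90.0°)) = 0 - j7.63 V
  V2 = 10.3·(cos(100.5°) + j·sin(100.5°)) = -1.877 + j10.13 V
Step 2 — Sum components: V_total = -1.877 + j2.498 V.
Step 3 — Convert to polar: |V_total| = 3.124 V, ∠V_total = 126.9°.

V_total = 3.124∠126.9° V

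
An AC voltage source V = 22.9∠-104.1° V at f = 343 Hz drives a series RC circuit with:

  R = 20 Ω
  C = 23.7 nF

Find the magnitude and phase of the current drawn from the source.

Step 1 — Angular frequency: ω = 2π·f = 2π·343 = 2155 rad/s.
Step 2 — Component impedances:
  R: Z = R = 20 Ω
  C: Z = 1/(jωC) = -j/(ω·C) = 0 - j1.958e+04 Ω
Step 3 — Series combination: Z_total = R + C = 20 - j1.958e+04 Ω = 1.958e+04∠-89.9° Ω.
Step 4 — Source phasor: V = 22.9∠-104.1° V = -5.579 - j22.21 V.
Step 5 — Ohm's law: I = V / Z_total = (-5.579 - j22.21) / (20 - j1.958e+04) = 0.001134 - j0.0002861 A.
Step 6 — Convert to polar: |I| = 0.00117 A, ∠I = -14.2°.

I = 0.00117∠-14.2° A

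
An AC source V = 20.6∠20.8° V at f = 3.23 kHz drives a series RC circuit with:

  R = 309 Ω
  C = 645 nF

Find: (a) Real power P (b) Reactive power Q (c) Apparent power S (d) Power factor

Step 1 — Angular frequency: ω = 2π·f = 2π·3230 = 2.029e+04 rad/s.
Step 2 — Component impedances:
  R: Z = R = 309 Ω
  C: Z = 1/(jωC) = -j/(ω·C) = 0 - j76.39 Ω
Step 3 — Series combination: Z_total = R + C = 309 - j76.39 Ω = 318.3∠-13.9° Ω.
Step 4 — Source phasor: V = 20.6∠20.8° V = 19.26 + j7.315 V.
Step 5 — Current: I = V / Z = 0.05322 + j0.03683 A = 0.06472∠34.7° A.
Step 6 — Complex power: S = V·I* = 1.294 - j0.32 VA.
Step 7 — Real power: P = Re(S) = 1.294 W.
Step 8 — Reactive power: Q = Im(S) = -0.32 VAR.
Step 9 — Apparent power: |S| = 1.333 VA.
Step 10 — Power factor: PF = P/|S| = 0.9708 (leading).

(a) P = 1.294 W  (b) Q = -0.32 VAR  (c) S = 1.333 VA  (d) PF = 0.9708 (leading)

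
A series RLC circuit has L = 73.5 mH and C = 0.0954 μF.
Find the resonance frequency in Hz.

Step 1 — Resonance condition Im(Z)=0 gives ω₀ = 1/√(LC).
Step 2 — ω₀ = 1/√(0.0735·9.54e-08) = 1.194e+04 rad/s.
Step 3 — f₀ = ω₀/(2π) = 1901 Hz.

f₀ = 1901 Hz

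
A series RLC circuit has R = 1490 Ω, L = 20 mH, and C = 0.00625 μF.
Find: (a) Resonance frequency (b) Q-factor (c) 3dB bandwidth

Step 1 — Resonance: ω₀ = 1/√(LC) = 1/√(0.02·6.25e-09) = 8.944e+04 rad/s.
Step 2 — f₀ = ω₀/(2π) = 1.424e+04 Hz.
Step 3 — Series Q: Q = ω₀L/R = 8.944e+04·0.02/1490 = 1.201.
Step 4 — Bandwidth: Δω = ω₀/Q = 7.45e+04 rad/s; BW = Δω/(2π) = 1.186e+04 Hz.

(a) f₀ = 1.424e+04 Hz  (b) Q = 1.201  (c) BW = 1.186e+04 Hz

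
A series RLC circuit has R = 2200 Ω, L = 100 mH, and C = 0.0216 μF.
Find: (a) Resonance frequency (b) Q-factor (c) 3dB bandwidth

Step 1 — Resonance: ω₀ = 1/√(LC) = 1/√(0.1·2.16e-08) = 2.152e+04 rad/s.
Step 2 — f₀ = ω₀/(2π) = 3424 Hz.
Step 3 — Series Q: Q = ω₀L/R = 2.152e+04·0.1/2200 = 0.978.
Step 4 — Bandwidth: Δω = ω₀/Q = 2.2e+04 rad/s; BW = Δω/(2π) = 3501 Hz.

(a) f₀ = 3424 Hz  (b) Q = 0.978  (c) BW = 3501 Hz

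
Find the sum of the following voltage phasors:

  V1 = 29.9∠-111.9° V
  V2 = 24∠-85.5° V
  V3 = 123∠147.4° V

Step 1 — Convert each phasor to rectangular form:
  V1 = 29.9·(cos(-111.9°) + j·sin(-111.9°)) = -11.15 - j27.74 V
  V2 = 24·(cos(-85.5°) + j·sin(-85.5°)) = 1.883 - j23.93 V
  V3 = 123·(cos(147.4°) + j·sin(147.4°)) = -103.6 + j66.27 V
Step 2 — Sum components: V_total = -112.9 + j14.6 V.
Step 3 — Convert to polar: |V_total| = 113.8 V, ∠V_total = 172.6°.

V_total = 113.8∠172.6° V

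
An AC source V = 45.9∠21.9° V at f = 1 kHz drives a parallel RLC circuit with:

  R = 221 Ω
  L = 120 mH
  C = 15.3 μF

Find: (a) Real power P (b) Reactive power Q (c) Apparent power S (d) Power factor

Step 1 — Angular frequency: ω = 2π·f = 2π·1000 = 6283 rad/s.
Step 2 — Component impedances:
  R: Z = R = 221 Ω
  L: Z = jωL = j·6283·0.12 = 0 + j754 Ω
  C: Z = 1/(jωC) = -j/(ω·C) = 0 - j10.4 Ω
Step 3 — Parallel combination: 1/Z_total = 1/R + 1/L + 1/C; Z_total = 0.5023 - j10.52 Ω = 10.54∠-87.3° Ω.
Step 4 — Source phasor: V = 45.9∠21.9° V = 42.59 + j17.12 V.
Step 5 — Current: I = V / Z = -1.43 + j4.115 A = 4.357∠109.2° A.
Step 6 — Complex power: S = V·I* = 9.533 - j199.7 VA.
Step 7 — Real power: P = Re(S) = 9.533 W.
Step 8 — Reactive power: Q = Im(S) = -199.7 VAR.
Step 9 — Apparent power: |S| = 200 VA.
Step 10 — Power factor: PF = P/|S| = 0.04767 (leading).

(a) P = 9.533 W  (b) Q = -199.7 VAR  (c) S = 200 VA  (d) PF = 0.04767 (leading)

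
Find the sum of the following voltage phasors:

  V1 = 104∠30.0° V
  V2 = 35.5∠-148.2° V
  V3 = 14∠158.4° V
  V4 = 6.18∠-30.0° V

Step 1 — Convert each phasor to rectangular form:
  V1 = 104·(cos(30.0°) + j·sin(30.0°)) = 90.07 + j52 V
  V2 = 35.5·(cos(-148.2°) + j·sin(-148.2°)) = -30.17 - j18.71 V
  V3 = 14·(cos(158.4°) + j·sin(158.4°)) = -13.02 + j5.154 V
  V4 = 6.18·(cos(-30.0°) + j·sin(-30.0°)) = 5.352 - j3.09 V
Step 2 — Sum components: V_total = 52.23 + j35.36 V.
Step 3 — Convert to polar: |V_total| = 63.07 V, ∠V_total = 34.1°.

V_total = 63.07∠34.1° V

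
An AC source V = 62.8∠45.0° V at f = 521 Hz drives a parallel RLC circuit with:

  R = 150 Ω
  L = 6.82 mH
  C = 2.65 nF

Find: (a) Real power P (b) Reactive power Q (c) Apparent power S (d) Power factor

Step 1 — Angular frequency: ω = 2π·f = 2π·521 = 3274 rad/s.
Step 2 — Component impedances:
  R: Z = R = 150 Ω
  L: Z = jωL = j·3274·0.00682 = 0 + j22.33 Ω
  C: Z = 1/(jωC) = -j/(ω·C) = 0 - j1.153e+05 Ω
Step 3 — Parallel combination: 1/Z_total = 1/R + 1/L + 1/C; Z_total = 3.252 + j21.85 Ω = 22.09∠81.5° Ω.
Step 4 — Source phasor: V = 62.8∠45.0° V = 44.41 + j44.41 V.
Step 5 — Current: I = V / Z = 2.285 - j1.693 A = 2.843∠-36.5° A.
Step 6 — Complex power: S = V·I* = 26.29 + j176.6 VA.
Step 7 — Real power: P = Re(S) = 26.29 W.
Step 8 — Reactive power: Q = Im(S) = 176.6 VAR.
Step 9 — Apparent power: |S| = 178.6 VA.
Step 10 — Power factor: PF = P/|S| = 0.1472 (lagging).

(a) P = 26.29 W  (b) Q = 176.6 VAR  (c) S = 178.6 VA  (d) PF = 0.1472 (lagging)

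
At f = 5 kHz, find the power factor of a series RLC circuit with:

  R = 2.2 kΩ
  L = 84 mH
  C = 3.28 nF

Step 1 — Angular frequency: ω = 2π·f = 2π·5000 = 3.142e+04 rad/s.
Step 2 — Component impedances:
  R: Z = R = 2200 Ω
  L: Z = jωL = j·3.142e+04·0.084 = 0 + j2639 Ω
  C: Z = 1/(jωC) = -j/(ω·C) = 0 - j9705 Ω
Step 3 — Series combination: Z_total = R + L + C = 2200 - j7066 Ω = 7400∠-72.7° Ω.
Step 4 — Power factor: PF = cos(φ) = Re(Z)/|Z| = 2200/7400 = 0.2973.
Step 5 — Type: Im(Z) = -7066 ⇒ leading (phase φ = -72.7°).

PF = 0.2973 (leading, φ = -72.7°)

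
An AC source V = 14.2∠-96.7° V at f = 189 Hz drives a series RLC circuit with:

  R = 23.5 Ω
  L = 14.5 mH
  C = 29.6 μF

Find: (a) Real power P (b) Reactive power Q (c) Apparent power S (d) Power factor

Step 1 — Angular frequency: ω = 2π·f = 2π·189 = 1188 rad/s.
Step 2 — Component impedances:
  R: Z = R = 23.5 Ω
  L: Z = jωL = j·1188·0.0145 = 0 + j17.22 Ω
  C: Z = 1/(jωC) = -j/(ω·C) = 0 - j28.45 Ω
Step 3 — Series combination: Z_total = R + L + C = 23.5 - j11.23 Ω = 26.05∠-25.5° Ω.
Step 4 — Source phasor: V = 14.2∠-96.7° V = -1.657 - j14.1 V.
Step 5 — Current: I = V / Z = 0.1761 - j0.516 A = 0.5452∠-71.2° A.
Step 6 — Complex power: S = V·I* = 6.985 - j3.338 VA.
Step 7 — Real power: P = Re(S) = 6.985 W.
Step 8 — Reactive power: Q = Im(S) = -3.338 VAR.
Step 9 — Apparent power: |S| = 7.742 VA.
Step 10 — Power factor: PF = P/|S| = 0.9023 (leading).

(a) P = 6.985 W  (b) Q = -3.338 VAR  (c) S = 7.742 VA  (d) PF = 0.9023 (leading)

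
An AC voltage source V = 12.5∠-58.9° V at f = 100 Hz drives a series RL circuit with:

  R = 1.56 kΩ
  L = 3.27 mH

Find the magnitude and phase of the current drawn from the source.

Step 1 — Angular frequency: ω = 2π·f = 2π·100 = 628.3 rad/s.
Step 2 — Component impedances:
  R: Z = R = 1560 Ω
  L: Z = jωL = j·628.3·0.00327 = 0 + j2.055 Ω
Step 3 — Series combination: Z_total = R + L = 1560 + j2.055 Ω = 1560∠0.1° Ω.
Step 4 — Source phasor: V = 12.5∠-58.9° V = 6.457 - j10.7 V.
Step 5 — Ohm's law: I = V / Z_total = (6.457 - j10.7) / (1560 + j2.055) = 0.00413 - j0.006867 A.
Step 6 — Convert to polar: |I| = 0.008013 A, ∠I = -59.0°.

I = 0.008013∠-59.0° A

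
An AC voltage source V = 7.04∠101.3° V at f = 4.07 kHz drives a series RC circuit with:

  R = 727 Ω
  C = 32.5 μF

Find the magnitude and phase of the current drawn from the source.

Step 1 — Angular frequency: ω = 2π·f = 2π·4070 = 2.557e+04 rad/s.
Step 2 — Component impedances:
  R: Z = R = 727 Ω
  C: Z = 1/(jωC) = -j/(ω·C) = 0 - j1.203 Ω
Step 3 — Series combination: Z_total = R + C = 727 - j1.203 Ω = 727∠-0.1° Ω.
Step 4 — Source phasor: V = 7.04∠101.3° V = -1.379 + j6.904 V.
Step 5 — Ohm's law: I = V / Z_total = (-1.379 + j6.904) / (727 - j1.203) = -0.001913 + j0.009493 A.
Step 6 — Convert to polar: |I| = 0.009684 A, ∠I = 101.4°.

I = 0.009684∠101.4° A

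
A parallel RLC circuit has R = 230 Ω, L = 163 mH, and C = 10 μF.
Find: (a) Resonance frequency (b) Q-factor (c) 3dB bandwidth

Step 1 — Resonance: ω₀ = 1/√(LC) = 1/√(0.163·1e-05) = 783.3 rad/s.
Step 2 — f₀ = ω₀/(2π) = 124.7 Hz.
Step 3 — Parallel Q: Q = R/(ω₀L) = 230/(783.3·0.163) = 1.801.
Step 4 — Bandwidth: Δω = ω₀/Q = 434.8 rad/s; BW = Δω/(2π) = 69.2 Hz.

(a) f₀ = 124.7 Hz  (b) Q = 1.801  (c) BW = 69.2 Hz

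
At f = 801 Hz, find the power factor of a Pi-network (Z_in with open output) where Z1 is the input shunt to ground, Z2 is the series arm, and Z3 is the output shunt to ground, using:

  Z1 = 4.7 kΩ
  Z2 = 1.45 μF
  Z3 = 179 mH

Step 1 — Angular frequency: ω = 2π·f = 2π·801 = 5033 rad/s.
Step 2 — Component impedances:
  Z1: Z = R = 4700 Ω
  Z2: Z = 1/(jωC) = -j/(ω·C) = 0 - j137 Ω
  Z3: Z = jωL = j·5033·0.179 = 0 + j900.9 Ω
Step 3 — With open output, the series arm Z2 and the output shunt Z3 appear in series to ground: Z2 + Z3 = 0 + j763.8 Ω.
Step 4 — Parallel with input shunt Z1: Z_in = Z1 || (Z2 + Z3) = 120.9 + j744.2 Ω = 754∠80.8° Ω.
Step 5 — Power factor: PF = cos(φ) = Re(Z)/|Z| = 120.95/753.95 = 0.1604.
Step 6 — Type: Im(Z) = 744.2 ⇒ lagging (phase φ = 80.8°).

PF = 0.1604 (lagging, φ = 80.8°)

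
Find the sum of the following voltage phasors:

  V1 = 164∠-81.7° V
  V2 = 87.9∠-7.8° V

Step 1 — Convert each phasor to rectangular form:
  V1 = 164·(cos(-81.7°) + j·sin(-81.7°)) = 23.67 - j162.3 V
  V2 = 87.9·(cos(-7.8°) + j·sin(-7.8°)) = 87.09 - j11.93 V
Step 2 — Sum components: V_total = 110.8 - j174.2 V.
Step 3 — Convert to polar: |V_total| = 206.4 V, ∠V_total = -57.6°.

V_total = 206.4∠-57.6° V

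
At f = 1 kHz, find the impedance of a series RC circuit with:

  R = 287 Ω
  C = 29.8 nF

Step 1 — Angular frequency: ω = 2π·f = 2π·1000 = 6283 rad/s.
Step 2 — Component impedances:
  R: Z = R = 287 Ω
  C: Z = 1/(jωC) = -j/(ω·C) = 0 - j5341 Ω
Step 3 — Series combination: Z_total = R + C = 287 - j5341 Ω = 5348∠-86.9° Ω.

Z = 287 - j5341 Ω = 5348∠-86.9° Ω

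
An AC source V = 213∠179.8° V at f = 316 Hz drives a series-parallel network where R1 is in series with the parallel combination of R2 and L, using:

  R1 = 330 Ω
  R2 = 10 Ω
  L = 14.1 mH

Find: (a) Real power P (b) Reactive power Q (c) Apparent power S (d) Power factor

Step 1 — Angular frequency: ω = 2π·f = 2π·316 = 1985 rad/s.
Step 2 — Component impedances:
  R1: Z = R = 330 Ω
  R2: Z = R = 10 Ω
  L: Z = jωL = j·1985·0.0141 = 0 + j28 Ω
Step 3 — Parallel branch: R2 || L = 1/(1/R2 + 1/L) = 8.868 + j3.168 Ω.
Step 4 — Series with R1: Z_total = R1 + (R2 || L) = 338.9 + j3.168 Ω = 338.9∠0.5° Ω.
Step 5 — Source phasor: V = 213∠179.8° V = -213 + j0.7435 V.
Step 6 — Current: I = V / Z = -0.6285 + j0.008069 A = 0.6285∠179.3° A.
Step 7 — Complex power: S = V·I* = 133.9 + j1.251 VA.
Step 8 — Real power: P = Re(S) = 133.9 W.
Step 9 — Reactive power: Q = Im(S) = 1.251 VAR.
Step 10 — Apparent power: |S| = 133.9 VA.
Step 11 — Power factor: PF = P/|S| = 1 (lagging).

(a) P = 133.9 W  (b) Q = 1.251 VAR  (c) S = 133.9 VA  (d) PF = 1 (lagging)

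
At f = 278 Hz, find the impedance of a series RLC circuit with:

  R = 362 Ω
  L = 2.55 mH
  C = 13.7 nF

Step 1 — Angular frequency: ω = 2π·f = 2π·278 = 1747 rad/s.
Step 2 — Component impedances:
  R: Z = R = 362 Ω
  L: Z = jωL = j·1747·0.00255 = 0 + j4.454 Ω
  C: Z = 1/(jωC) = -j/(ω·C) = 0 - j4.179e+04 Ω
Step 3 — Series combination: Z_total = R + L + C = 362 - j4.178e+04 Ω = 4.179e+04∠-89.5° Ω.

Z = 362 - j4.178e+04 Ω = 4.179e+04∠-89.5° Ω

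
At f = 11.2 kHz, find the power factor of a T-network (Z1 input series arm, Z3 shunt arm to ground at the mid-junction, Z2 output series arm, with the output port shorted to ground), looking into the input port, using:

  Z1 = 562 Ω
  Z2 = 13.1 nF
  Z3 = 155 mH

Step 1 — Angular frequency: ω = 2π·f = 2π·1.12e+04 = 7.037e+04 rad/s.
Step 2 — Component impedances:
  Z1: Z = R = 562 Ω
  Z2: Z = 1/(jωC) = -j/(ω·C) = 0 - j1085 Ω
  Z3: Z = jωL = j·7.037e+04·0.155 = 0 + j1.091e+04 Ω
Step 3 — With the output port shorted to ground, the output series arm Z2 runs from the junction to ground; the shunt arm Z3 also runs from the junction to ground. They appear in parallel: Z3 || Z2 = 0 - j1205 Ω.
Step 4 — Series with input arm Z1: Z_in = Z1 + (Z3 || Z2) = 562 - j1205 Ω = 1329∠-65.0° Ω.
Step 5 — Power factor: PF = cos(φ) = Re(Z)/|Z| = 562/1329.2 = 0.4228.
Step 6 — Type: Im(Z) = -1205 ⇒ leading (phase φ = -65.0°).

PF = 0.4228 (leading, φ = -65.0°)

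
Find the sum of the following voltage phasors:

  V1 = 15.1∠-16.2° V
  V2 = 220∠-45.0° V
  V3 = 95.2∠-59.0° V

Step 1 — Convert each phasor to rectangular form:
  V1 = 15.1·(cos(-16.2°) + j·sin(-16.2°)) = 14.5 - j4.213 V
  V2 = 220·(cos(-45.0°) + j·sin(-45.0°)) = 155.6 - j155.6 V
  V3 = 95.2·(cos(-59.0°) + j·sin(-59.0°)) = 49.03 - j81.6 V
Step 2 — Sum components: V_total = 219.1 - j241.4 V.
Step 3 — Convert to polar: |V_total| = 326 V, ∠V_total = -47.8°.

V_total = 326∠-47.8° V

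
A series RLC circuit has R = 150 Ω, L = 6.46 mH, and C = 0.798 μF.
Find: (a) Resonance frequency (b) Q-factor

Step 1 — Resonance condition Im(Z)=0 gives ω₀ = 1/√(LC).
Step 2 — ω₀ = 1/√(0.00646·7.98e-07) = 1.393e+04 rad/s.
Step 3 — f₀ = ω₀/(2π) = 2217 Hz.
Step 4 — Series Q: Q = ω₀L/R = 1.393e+04·0.00646/150 = 0.5998.

(a) f₀ = 2217 Hz  (b) Q = 0.5998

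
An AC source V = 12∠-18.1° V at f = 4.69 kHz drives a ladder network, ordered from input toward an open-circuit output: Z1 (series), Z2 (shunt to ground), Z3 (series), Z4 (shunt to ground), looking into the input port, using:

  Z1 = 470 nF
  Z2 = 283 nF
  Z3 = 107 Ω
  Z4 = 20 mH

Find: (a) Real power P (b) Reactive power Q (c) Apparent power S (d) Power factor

Step 1 — Angular frequency: ω = 2π·f = 2π·4690 = 2.947e+04 rad/s.
Step 2 — Component impedances:
  Z1: Z = 1/(jωC) = -j/(ω·C) = 0 - j72.2 Ω
  Z2: Z = 1/(jωC) = -j/(ω·C) = 0 - j119.9 Ω
  Z3: Z = R = 107 Ω
  Z4: Z = jωL = j·2.947e+04·0.02 = 0 + j589.4 Ω
Step 3 — Ladder network (open output): work backward from the far end, alternating series and parallel combinations. Z_in = 6.636 - j221.2 Ω = 221.3∠-88.3° Ω.
Step 4 — Source phasor: V = 12∠-18.1° V = 11.41 - j3.728 V.
Step 5 — Current: I = V / Z = 0.01838 + j0.05101 A = 0.05422∠70.2° A.
Step 6 — Complex power: S = V·I* = 0.01951 - j0.6503 VA.
Step 7 — Real power: P = Re(S) = 0.01951 W.
Step 8 — Reactive power: Q = Im(S) = -0.6503 VAR.
Step 9 — Apparent power: |S| = 0.6506 VA.
Step 10 — Power factor: PF = P/|S| = 0.02998 (leading).

(a) P = 0.01951 W  (b) Q = -0.6503 VAR  (c) S = 0.6506 VA  (d) PF = 0.02998 (leading)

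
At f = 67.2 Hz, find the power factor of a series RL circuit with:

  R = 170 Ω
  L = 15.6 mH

Step 1 — Angular frequency: ω = 2π·f = 2π·67.2 = 422.2 rad/s.
Step 2 — Component impedances:
  R: Z = R = 170 Ω
  L: Z = jωL = j·422.2·0.0156 = 0 + j6.587 Ω
Step 3 — Series combination: Z_total = R + L = 170 + j6.587 Ω = 170.1∠2.2° Ω.
Step 4 — Power factor: PF = cos(φ) = Re(Z)/|Z| = 170/170.12756 = 0.9993.
Step 5 — Type: Im(Z) = 6.587 ⇒ lagging (phase φ = 2.2°).

PF = 0.9993 (lagging, φ = 2.2°)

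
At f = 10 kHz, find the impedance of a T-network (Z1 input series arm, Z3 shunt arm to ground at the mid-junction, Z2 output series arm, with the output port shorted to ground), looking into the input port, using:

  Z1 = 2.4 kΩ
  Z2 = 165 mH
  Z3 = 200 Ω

Step 1 — Angular frequency: ω = 2π·f = 2π·1e+04 = 6.283e+04 rad/s.
Step 2 — Component impedances:
  Z1: Z = R = 2400 Ω
  Z2: Z = jωL = j·6.283e+04·0.165 = 0 + j1.037e+04 Ω
  Z3: Z = R = 200 Ω
Step 3 — With the output port shorted to ground, the output series arm Z2 runs from the junction to ground; the shunt arm Z3 also runs from the junction to ground. They appear in parallel: Z3 || Z2 = 199.9 + j3.857 Ω.
Step 4 — Series with input arm Z1: Z_in = Z1 + (Z3 || Z2) = 2600 + j3.857 Ω = 2600∠0.1° Ω.

Z = 2600 + j3.857 Ω = 2600∠0.1° Ω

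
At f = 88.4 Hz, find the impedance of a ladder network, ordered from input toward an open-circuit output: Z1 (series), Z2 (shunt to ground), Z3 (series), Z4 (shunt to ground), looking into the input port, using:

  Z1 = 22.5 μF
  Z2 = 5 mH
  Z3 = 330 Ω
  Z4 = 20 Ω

Step 1 — Angular frequency: ω = 2π·f = 2π·88.4 = 555.4 rad/s.
Step 2 — Component impedances:
  Z1: Z = 1/(jωC) = -j/(ω·C) = 0 - j80.02 Ω
  Z2: Z = jωL = j·555.4·0.005 = 0 + j2.777 Ω
  Z3: Z = R = 330 Ω
  Z4: Z = R = 20 Ω
Step 3 — Ladder network (open output): work backward from the far end, alternating series and parallel combinations. Z_in = 0.02203 - j77.24 Ω = 77.24∠-90.0° Ω.

Z = 0.02203 - j77.24 Ω = 77.24∠-90.0° Ω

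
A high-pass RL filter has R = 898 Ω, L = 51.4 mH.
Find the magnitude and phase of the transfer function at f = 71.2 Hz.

Step 1 — Angular frequency: ω = 2π·71.2 = 447.4 rad/s.
Step 2 — Transfer function: H(jω) = jωL/(R + jωL).
Step 3 — Numerator jωL = j·22.99; denominator R + jωL = 898 + j22.99.
Step 4 — H = 0.0006553 + j0.02559.
Step 5 — Magnitude: |H| = 0.0256 (-31.8 dB); phase: φ = 88.5°.

|H| = 0.0256 (-31.8 dB), φ = 88.5°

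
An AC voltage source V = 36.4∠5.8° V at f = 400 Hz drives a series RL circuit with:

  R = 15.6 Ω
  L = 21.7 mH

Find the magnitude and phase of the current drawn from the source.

Step 1 — Angular frequency: ω = 2π·f = 2π·400 = 2513 rad/s.
Step 2 — Component impedances:
  R: Z = R = 15.6 Ω
  L: Z = jωL = j·2513·0.0217 = 0 + j54.54 Ω
Step 3 — Series combination: Z_total = R + L = 15.6 + j54.54 Ω = 56.73∠74.0° Ω.
Step 4 — Source phasor: V = 36.4∠5.8° V = 36.21 + j3.678 V.
Step 5 — Ohm's law: I = V / Z_total = (36.21 + j3.678) / (15.6 + j54.54) = 0.2379 - j0.596 A.
Step 6 — Convert to polar: |I| = 0.6417 A, ∠I = -68.2°.

I = 0.6417∠-68.2° A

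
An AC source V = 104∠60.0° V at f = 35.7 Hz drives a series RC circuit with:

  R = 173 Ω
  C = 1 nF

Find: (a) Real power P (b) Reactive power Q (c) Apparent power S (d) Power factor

Step 1 — Angular frequency: ω = 2π·f = 2π·35.7 = 224.3 rad/s.
Step 2 — Component impedances:
  R: Z = R = 173 Ω
  C: Z = 1/(jωC) = -j/(ω·C) = 0 - j4.458e+06 Ω
Step 3 — Series combination: Z_total = R + C = 173 - j4.458e+06 Ω = 4.458e+06∠-90.0° Ω.
Step 4 — Source phasor: V = 104∠60.0° V = 52 + j90.07 V.
Step 5 — Current: I = V / Z = -2.02e-05 + j1.166e-05 A = 2.333e-05∠150.0° A.
Step 6 — Complex power: S = V·I* = 9.415e-08 - j0.002426 VA.
Step 7 — Real power: P = Re(S) = 9.415e-08 W.
Step 8 — Reactive power: Q = Im(S) = -0.002426 VAR.
Step 9 — Apparent power: |S| = 0.002426 VA.
Step 10 — Power factor: PF = P/|S| = 3.881e-05 (leading).

(a) P = 9.415e-08 W  (b) Q = -0.002426 VAR  (c) S = 0.002426 VA  (d) PF = 3.881e-05 (leading)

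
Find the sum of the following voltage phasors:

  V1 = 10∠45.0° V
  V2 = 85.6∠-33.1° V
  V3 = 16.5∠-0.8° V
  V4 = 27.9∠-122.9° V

Step 1 — Convert each phasor to rectangular form:
  V1 = 10·(cos(45.0°) + j·sin(45.0°)) = 7.071 + j7.071 V
  V2 = 85.6·(cos(-33.1°) + j·sin(-33.1°)) = 71.71 - j46.75 V
  V3 = 16.5·(cos(-0.8°) + j·sin(-0.8°)) = 16.5 - j0.2304 V
  V4 = 27.9·(cos(-122.9°) + j·sin(-122.9°)) = -15.15 - j23.43 V
Step 2 — Sum components: V_total = 80.12 - j63.33 V.
Step 3 — Convert to polar: |V_total| = 102.1 V, ∠V_total = -38.3°.

V_total = 102.1∠-38.3° V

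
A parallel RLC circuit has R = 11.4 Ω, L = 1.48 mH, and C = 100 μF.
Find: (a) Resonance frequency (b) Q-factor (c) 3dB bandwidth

Step 1 — Resonance: ω₀ = 1/√(LC) = 1/√(0.00148·0.0001) = 2599 rad/s.
Step 2 — f₀ = ω₀/(2π) = 413.7 Hz.
Step 3 — Parallel Q: Q = R/(ω₀L) = 11.4/(2599·0.00148) = 2.963.
Step 4 — Bandwidth: Δω = ω₀/Q = 877.2 rad/s; BW = Δω/(2π) = 139.6 Hz.

(a) f₀ = 413.7 Hz  (b) Q = 2.963  (c) BW = 139.6 Hz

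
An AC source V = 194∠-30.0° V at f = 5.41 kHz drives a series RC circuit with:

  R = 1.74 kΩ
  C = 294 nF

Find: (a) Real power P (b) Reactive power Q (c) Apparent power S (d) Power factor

Step 1 — Angular frequency: ω = 2π·f = 2π·5410 = 3.399e+04 rad/s.
Step 2 — Component impedances:
  R: Z = R = 1740 Ω
  C: Z = 1/(jωC) = -j/(ω·C) = 0 - j100.1 Ω
Step 3 — Series combination: Z_total = R + C = 1740 - j100.1 Ω = 1743∠-3.3° Ω.
Step 4 — Source phasor: V = 194∠-30.0° V = 168 - j97 V.
Step 5 — Current: I = V / Z = 0.09943 - j0.05003 A = 0.1113∠-26.7° A.
Step 6 — Complex power: S = V·I* = 21.56 - j1.24 VA.
Step 7 — Real power: P = Re(S) = 21.56 W.
Step 8 — Reactive power: Q = Im(S) = -1.24 VAR.
Step 9 — Apparent power: |S| = 21.59 VA.
Step 10 — Power factor: PF = P/|S| = 0.9984 (leading).

(a) P = 21.56 W  (b) Q = -1.24 VAR  (c) S = 21.59 VA  (d) PF = 0.9984 (leading)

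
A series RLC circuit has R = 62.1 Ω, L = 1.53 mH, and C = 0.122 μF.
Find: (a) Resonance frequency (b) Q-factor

Step 1 — Resonance condition Im(Z)=0 gives ω₀ = 1/√(LC).
Step 2 — ω₀ = 1/√(0.00153·1.22e-07) = 7.319e+04 rad/s.
Step 3 — f₀ = ω₀/(2π) = 1.165e+04 Hz.
Step 4 — Series Q: Q = ω₀L/R = 7.319e+04·0.00153/62.1 = 1.803.

(a) f₀ = 1.165e+04 Hz  (b) Q = 1.803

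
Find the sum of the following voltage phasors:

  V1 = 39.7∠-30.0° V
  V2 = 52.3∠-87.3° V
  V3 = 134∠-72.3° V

Step 1 — Convert each phasor to rectangular form:
  V1 = 39.7·(cos(-30.0°) + j·sin(-30.0°)) = 34.38 - j19.85 V
  V2 = 52.3·(cos(-87.3°) + j·sin(-87.3°)) = 2.464 - j52.24 V
  V3 = 134·(cos(-72.3°) + j·sin(-72.3°)) = 40.74 - j127.7 V
Step 2 — Sum components: V_total = 77.59 - j199.7 V.
Step 3 — Convert to polar: |V_total| = 214.3 V, ∠V_total = -68.8°.

V_total = 214.3∠-68.8° V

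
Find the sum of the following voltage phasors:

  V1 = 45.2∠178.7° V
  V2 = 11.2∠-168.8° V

Step 1 — Convert each phasor to rectangular form:
  V1 = 45.2·(cos(178.7°) + j·sin(178.7°)) = -45.19 + j1.025 V
  V2 = 11.2·(cos(-168.8°) + j·sin(-168.8°)) = -10.99 - j2.175 V
Step 2 — Sum components: V_total = -56.18 - j1.15 V.
Step 3 — Convert to polar: |V_total| = 56.19 V, ∠V_total = -178.8°.

V_total = 56.19∠-178.8° V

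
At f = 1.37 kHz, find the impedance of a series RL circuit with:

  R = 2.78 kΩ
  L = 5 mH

Step 1 — Angular frequency: ω = 2π·f = 2π·1370 = 8608 rad/s.
Step 2 — Component impedances:
  R: Z = R = 2780 Ω
  L: Z = jωL = j·8608·0.005 = 0 + j43.04 Ω
Step 3 — Series combination: Z_total = R + L = 2780 + j43.04 Ω = 2780∠0.9° Ω.

Z = 2780 + j43.04 Ω = 2780∠0.9° Ω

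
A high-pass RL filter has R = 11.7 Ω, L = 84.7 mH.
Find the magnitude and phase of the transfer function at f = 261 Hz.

Step 1 — Angular frequency: ω = 2π·261 = 1640 rad/s.
Step 2 — Transfer function: H(jω) = jωL/(R + jωL).
Step 3 — Numerator jωL = j·138.9; denominator R + jωL = 11.7 + j138.9.
Step 4 — H = 0.993 + j0.08364.
Step 5 — Magnitude: |H| = 0.9965 (-0.0 dB); phase: φ = 4.8°.

|H| = 0.9965 (-0.0 dB), φ = 4.8°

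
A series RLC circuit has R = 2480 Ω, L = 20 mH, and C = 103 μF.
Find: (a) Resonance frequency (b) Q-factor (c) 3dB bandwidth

Step 1 — Resonance: ω₀ = 1/√(LC) = 1/√(0.02·0.000103) = 696.7 rad/s.
Step 2 — f₀ = ω₀/(2π) = 110.9 Hz.
Step 3 — Series Q: Q = ω₀L/R = 696.7·0.02/2480 = 0.005619.
Step 4 — Bandwidth: Δω = ω₀/Q = 1.24e+05 rad/s; BW = Δω/(2π) = 1.974e+04 Hz.

(a) f₀ = 110.9 Hz  (b) Q = 0.005619  (c) BW = 1.974e+04 Hz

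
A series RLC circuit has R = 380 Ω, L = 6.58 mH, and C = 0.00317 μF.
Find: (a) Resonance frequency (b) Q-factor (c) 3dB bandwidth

Step 1 — Resonance condition Im(Z)=0 gives ω₀ = 1/√(LC).
Step 2 — ω₀ = 1/√(0.00658·3.17e-09) = 2.19e+05 rad/s.
Step 3 — f₀ = ω₀/(2π) = 3.485e+04 Hz.
Step 4 — Series Q: Q = ω₀L/R = 2.19e+05·0.00658/380 = 3.791.
Step 5 — 3dB bandwidth: Δω = ω₀/Q = 5.775e+04 rad/s; BW = Δω/(2π) = 9191 Hz.

(a) f₀ = 3.485e+04 Hz  (b) Q = 3.791  (c) BW = 9191 Hz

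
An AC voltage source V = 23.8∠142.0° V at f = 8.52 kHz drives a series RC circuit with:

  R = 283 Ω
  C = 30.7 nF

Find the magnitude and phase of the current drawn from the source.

Step 1 — Angular frequency: ω = 2π·f = 2π·8520 = 5.353e+04 rad/s.
Step 2 — Component impedances:
  R: Z = R = 283 Ω
  C: Z = 1/(jωC) = -j/(ω·C) = 0 - j608.5 Ω
Step 3 — Series combination: Z_total = R + C = 283 - j608.5 Ω = 671.1∠-65.1° Ω.
Step 4 — Source phasor: V = 23.8∠142.0° V = -18.75 + j14.65 V.
Step 5 — Ohm's law: I = V / Z_total = (-18.75 + j14.65) / (283 - j608.5) = -0.03158 - j0.01613 A.
Step 6 — Convert to polar: |I| = 0.03547 A, ∠I = -152.9°.

I = 0.03547∠-152.9° A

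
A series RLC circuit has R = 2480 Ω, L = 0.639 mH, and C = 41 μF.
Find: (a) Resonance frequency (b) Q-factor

Step 1 — Resonance condition Im(Z)=0 gives ω₀ = 1/√(LC).
Step 2 — ω₀ = 1/√(0.000639·4.1e-05) = 6178 rad/s.
Step 3 — f₀ = ω₀/(2π) = 983.3 Hz.
Step 4 — Series Q: Q = ω₀L/R = 6178·0.000639/2480 = 0.001592.

(a) f₀ = 983.3 Hz  (b) Q = 0.001592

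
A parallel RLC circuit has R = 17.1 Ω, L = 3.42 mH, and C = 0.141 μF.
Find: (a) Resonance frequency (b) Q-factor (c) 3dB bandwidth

Step 1 — Resonance: ω₀ = 1/√(LC) = 1/√(0.00342·1.41e-07) = 4.554e+04 rad/s.
Step 2 — f₀ = ω₀/(2π) = 7248 Hz.
Step 3 — Parallel Q: Q = R/(ω₀L) = 17.1/(4.554e+04·0.00342) = 0.1098.
Step 4 — Bandwidth: Δω = ω₀/Q = 4.147e+05 rad/s; BW = Δω/(2π) = 6.601e+04 Hz.

(a) f₀ = 7248 Hz  (b) Q = 0.1098  (c) BW = 6.601e+04 Hz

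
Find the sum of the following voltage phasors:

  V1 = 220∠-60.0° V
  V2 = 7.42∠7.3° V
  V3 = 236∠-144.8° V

Step 1 — Convert each phasor to rectangular form:
  V1 = 220·(cos(-60.0°) + j·sin(-60.0°)) = 110 - j190.5 V
  V2 = 7.42·(cos(7.3°) + j·sin(7.3°)) = 7.36 + j0.9428 V
  V3 = 236·(cos(-144.8°) + j·sin(-144.8°)) = -192.8 - j136 V
Step 2 — Sum components: V_total = -75.49 - j325.6 V.
Step 3 — Convert to polar: |V_total| = 334.3 V, ∠V_total = -103.1°.

V_total = 334.3∠-103.1° V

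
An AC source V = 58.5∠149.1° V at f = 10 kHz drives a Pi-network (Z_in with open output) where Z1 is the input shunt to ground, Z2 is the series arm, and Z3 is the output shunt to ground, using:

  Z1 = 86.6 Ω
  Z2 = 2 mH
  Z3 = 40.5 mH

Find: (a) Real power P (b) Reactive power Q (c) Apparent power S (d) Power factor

Step 1 — Angular frequency: ω = 2π·f = 2π·1e+04 = 6.283e+04 rad/s.
Step 2 — Component impedances:
  Z1: Z = R = 86.6 Ω
  Z2: Z = jωL = j·6.283e+04·0.002 = 0 + j125.7 Ω
  Z3: Z = jωL = j·6.283e+04·0.0405 = 0 + j2545 Ω
Step 3 — With open output, the series arm Z2 and the output shunt Z3 appear in series to ground: Z2 + Z3 = 0 + j2670 Ω.
Step 4 — Parallel with input shunt Z1: Z_in = Z1 || (Z2 + Z3) = 86.51 + j2.806 Ω = 86.55∠1.9° Ω.
Step 5 — Source phasor: V = 58.5∠149.1° V = -50.2 + j30.04 V.
Step 6 — Current: I = V / Z = -0.5684 + j0.3657 A = 0.6759∠147.2° A.
Step 7 — Complex power: S = V·I* = 39.52 + j1.282 VA.
Step 8 — Real power: P = Re(S) = 39.52 W.
Step 9 — Reactive power: Q = Im(S) = 1.282 VAR.
Step 10 — Apparent power: |S| = 39.54 VA.
Step 11 — Power factor: PF = P/|S| = 0.9995 (lagging).

(a) P = 39.52 W  (b) Q = 1.282 VAR  (c) S = 39.54 VA  (d) PF = 0.9995 (lagging)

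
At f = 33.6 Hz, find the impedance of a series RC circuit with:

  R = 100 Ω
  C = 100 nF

Step 1 — Angular frequency: ω = 2π·f = 2π·33.6 = 211.1 rad/s.
Step 2 — Component impedances:
  R: Z = R = 100 Ω
  C: Z = 1/(jωC) = -j/(ω·C) = 0 - j4.737e+04 Ω
Step 3 — Series combination: Z_total = R + C = 100 - j4.737e+04 Ω = 4.737e+04∠-89.9° Ω.

Z = 100 - j4.737e+04 Ω = 4.737e+04∠-89.9° Ω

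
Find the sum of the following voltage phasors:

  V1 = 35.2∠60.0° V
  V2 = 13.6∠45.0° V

Step 1 — Convert each phasor to rectangular form:
  V1 = 35.2·(cos(60.0°) + j·sin(60.0°)) = 17.6 + j30.48 V
  V2 = 13.6·(cos(45.0°) + j·sin(45.0°)) = 9.617 + j9.617 V
Step 2 — Sum components: V_total = 27.22 + j40.1 V.
Step 3 — Convert to polar: |V_total| = 48.46 V, ∠V_total = 55.8°.

V_total = 48.46∠55.8° V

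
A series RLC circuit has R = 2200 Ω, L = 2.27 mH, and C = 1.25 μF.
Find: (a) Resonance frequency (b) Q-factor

Step 1 — Resonance condition Im(Z)=0 gives ω₀ = 1/√(LC).
Step 2 — ω₀ = 1/√(0.00227·1.25e-06) = 1.877e+04 rad/s.
Step 3 — f₀ = ω₀/(2π) = 2988 Hz.
Step 4 — Series Q: Q = ω₀L/R = 1.877e+04·0.00227/2200 = 0.01937.

(a) f₀ = 2988 Hz  (b) Q = 0.01937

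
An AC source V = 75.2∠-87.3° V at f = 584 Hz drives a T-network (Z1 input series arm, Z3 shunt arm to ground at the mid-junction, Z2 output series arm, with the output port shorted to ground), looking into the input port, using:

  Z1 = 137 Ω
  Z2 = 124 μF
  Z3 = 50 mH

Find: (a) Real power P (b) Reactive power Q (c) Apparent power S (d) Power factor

Step 1 — Angular frequency: ω = 2π·f = 2π·584 = 3669 rad/s.
Step 2 — Component impedances:
  Z1: Z = R = 137 Ω
  Z2: Z = 1/(jωC) = -j/(ω·C) = 0 - j2.198 Ω
  Z3: Z = jωL = j·3669·0.05 = 0 + j183.5 Ω
Step 3 — With the output port shorted to ground, the output series arm Z2 runs from the junction to ground; the shunt arm Z3 also runs from the junction to ground. They appear in parallel: Z3 || Z2 = 0 - j2.224 Ω.
Step 4 — Series with input arm Z1: Z_in = Z1 + (Z3 || Z2) = 137 - j2.224 Ω = 137∠-0.9° Ω.
Step 5 — Source phasor: V = 75.2∠-87.3° V = 3.542 - j75.12 V.
Step 6 — Current: I = V / Z = 0.03475 - j0.5477 A = 0.5488∠-86.4° A.
Step 7 — Complex power: S = V·I* = 41.27 - j0.67 VA.
Step 8 — Real power: P = Re(S) = 41.27 W.
Step 9 — Reactive power: Q = Im(S) = -0.67 VAR.
Step 10 — Apparent power: |S| = 41.27 VA.
Step 11 — Power factor: PF = P/|S| = 0.9999 (leading).

(a) P = 41.27 W  (b) Q = -0.67 VAR  (c) S = 41.27 VA  (d) PF = 0.9999 (leading)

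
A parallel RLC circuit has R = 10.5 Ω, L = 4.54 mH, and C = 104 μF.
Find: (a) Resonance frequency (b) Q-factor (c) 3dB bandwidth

Step 1 — Resonance: ω₀ = 1/√(LC) = 1/√(0.00454·0.000104) = 1455 rad/s.
Step 2 — f₀ = ω₀/(2π) = 231.6 Hz.
Step 3 — Parallel Q: Q = R/(ω₀L) = 10.5/(1455·0.00454) = 1.589.
Step 4 — Bandwidth: Δω = ω₀/Q = 915.8 rad/s; BW = Δω/(2π) = 145.7 Hz.

(a) f₀ = 231.6 Hz  (b) Q = 1.589  (c) BW = 145.7 Hz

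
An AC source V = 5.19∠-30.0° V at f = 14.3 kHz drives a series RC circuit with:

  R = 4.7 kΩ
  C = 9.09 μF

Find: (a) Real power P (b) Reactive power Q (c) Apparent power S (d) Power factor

Step 1 — Angular frequency: ω = 2π·f = 2π·1.43e+04 = 8.985e+04 rad/s.
Step 2 — Component impedances:
  R: Z = R = 4700 Ω
  C: Z = 1/(jωC) = -j/(ω·C) = 0 - j1.224 Ω
Step 3 — Series combination: Z_total = R + C = 4700 - j1.224 Ω = 4700∠-0.0° Ω.
Step 4 — Source phasor: V = 5.19∠-30.0° V = 4.495 - j2.595 V.
Step 5 — Current: I = V / Z = 0.0009565 - j0.0005519 A = 0.001104∠-30.0° A.
Step 6 — Complex power: S = V·I* = 0.005731 - j1.493e-06 VA.
Step 7 — Real power: P = Re(S) = 0.005731 W.
Step 8 — Reactive power: Q = Im(S) = -1.493e-06 VAR.
Step 9 — Apparent power: |S| = 0.005731 VA.
Step 10 — Power factor: PF = P/|S| = 1 (leading).

(a) P = 0.005731 W  (b) Q = -1.493e-06 VAR  (c) S = 0.005731 VA  (d) PF = 1 (leading)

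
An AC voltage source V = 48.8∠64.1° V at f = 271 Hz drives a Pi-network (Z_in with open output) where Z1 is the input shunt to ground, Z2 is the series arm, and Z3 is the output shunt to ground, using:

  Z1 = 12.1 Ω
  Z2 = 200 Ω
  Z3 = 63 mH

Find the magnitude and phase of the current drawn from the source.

Step 1 — Angular frequency: ω = 2π·f = 2π·271 = 1703 rad/s.
Step 2 — Component impedances:
  Z1: Z = R = 12.1 Ω
  Z2: Z = R = 200 Ω
  Z3: Z = jωL = j·1703·0.063 = 0 + j107.3 Ω
Step 3 — With open output, the series arm Z2 and the output shunt Z3 appear in series to ground: Z2 + Z3 = 200 + j107.3 Ω.
Step 4 — Parallel with input shunt Z1: Z_in = Z1 || (Z2 + Z3) = 11.55 + j0.278 Ω = 11.55∠1.4° Ω.
Step 5 — Source phasor: V = 48.8∠64.1° V = 21.32 + j43.9 V.
Step 6 — Ohm's law: I = V / Z_total = (21.32 + j43.9) / (11.55 + j0.278) = 1.936 + j3.754 A.
Step 7 — Convert to polar: |I| = 4.224 A, ∠I = 62.7°.

I = 4.224∠62.7° A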